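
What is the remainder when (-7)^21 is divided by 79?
By repeated squaring (mod 79): (-7)^{1}≡72, (-7)^{2}≡49, (-7)^{4}≡31, (-7)^{8}≡13, (-7)^{16}≡11. Then (-7)^{21} = (-7)^{16+4+1} ≡ 11 × 31 × 72 ≡ 62 (mod 79)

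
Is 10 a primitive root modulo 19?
ord_19(10) divides 18. For each prime q|18: 10^{9}≡18, 10^{6}≡11, none ≡ 1. So 10 has order 18 and is a primitive root mod 19.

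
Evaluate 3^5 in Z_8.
By repeated squaring (mod 8): 3^{1}≡3, 3^{2}≡1, 3^{4}≡1. Then 3^{5} = 3^{4+1} ≡ 1 × 3 ≡ 3 (mod 8)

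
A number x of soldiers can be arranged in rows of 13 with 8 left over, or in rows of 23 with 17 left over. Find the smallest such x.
M = 13 × 23 = 299. M₁ = 23, y₁ ≡ 4 (mod 13). M₂ = 13, y₂ ≡ 16 (mod 23). x = 8×23×4 + 17×13×16 ≡ 86 (mod 299)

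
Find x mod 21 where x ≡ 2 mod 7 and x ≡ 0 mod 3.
M = 7 × 3 = 21. M₁ = 3, y₁ ≡ 5 mod 7. M₂ = 7, y₂ ≡ 1 mod 3. x = 2×3×5 + 0×7×1 ≡ 9 mod 21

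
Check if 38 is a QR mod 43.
By Euler's criterion: 38^{21} ≡ 1 mod 43. Since this equals 1, 38 is a QR.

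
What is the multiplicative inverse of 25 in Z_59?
Since 59 is prime, by Fermat 25^(-1) ≡ 25^{57} ≡ 26 (mod 59). Verify: 25 × 26 = 650 ≡ 1 (mod 59)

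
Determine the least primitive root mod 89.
g = 3. Powers: [3, 9, 27, 81, 65, 17, 51, 64, ...] generates all 88 non-zero residues.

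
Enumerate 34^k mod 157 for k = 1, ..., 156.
34^1, 34^2, ..., 34^{156} mod 157: [34, 57, 54, 109, 95, 90, 77, 106, 150, 76, 72, 93, 22, 120, 155, 89, 43, 49, 96, 124, 134, 3, 102, 14, 5, 13, 128, 113, 74, 4, 136, 71, 59, 122, 66, 46, 151, 110, 129, 147, 131, 58, 88, 9, 149, 42, 15, 39, 70, 25, 65, 12, 94, 56, 20, 52, 41, 138, 139, 16, 73, 127, 79, 17, 107, 27, 133, 126, 45, 117, 53, 75, 38, 36, 125, 11, 60, 156, 123, 100, 103, 48, 62, 67, 80, 51, 7, 81, 85, 64, 135, 37, 2, 68, 114, 108, 61, 33, 23, 154, 55, 143, 152, 144, 29, 44, 83, 153, 21, 86, 98, 35, 91, 111, 6, 47, 28, 10, 26, 99, 69, 148, 8, 115, 142, 118, 87, 132, 92, 145, 63, 101, 137, 105, 116, 19, 18, 141, 84, 30, 78, 140, 50, 130, 24, 31, 112, 40, 104, 82, 119, 121, 32, 146, 97, 1]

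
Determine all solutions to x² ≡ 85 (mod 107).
The square roots of 85 mod 107 are 37 and 70. Verify: 37² = 1369 ≡ 85 (mod 107)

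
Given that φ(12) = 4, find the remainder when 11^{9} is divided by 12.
By Euler: 11^{4} ≡ 1 mod 12 since gcd(11, 12) = 1. 9 = 2×4 + 1. So 11^{9} ≡ 11^{1} ≡ 11 mod 12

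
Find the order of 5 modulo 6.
Powers of 5 mod 6: 5^1≡5, 5^2≡1. So the order of 5 is 2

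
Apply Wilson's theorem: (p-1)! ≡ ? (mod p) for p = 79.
By Wilson's theorem, (78)! ≡ -1 ≡ 78 mod 79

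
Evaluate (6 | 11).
(6/11) = 6^{5} mod 11 = -1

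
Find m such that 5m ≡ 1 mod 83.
Since 83 is prime, by Fermat 5^(-1) ≡ 5^{81} ≡ 50 mod 83. Verify: 5 × 50 = 250 ≡ 1 mod 83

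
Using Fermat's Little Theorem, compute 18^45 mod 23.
By Fermat: 18^{22} ≡ 1 mod 23. 45 = 2×22 + 1. So 18^{45} ≡ 18^{1} ≡ 18 mod 23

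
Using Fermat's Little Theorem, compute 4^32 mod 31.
By Fermat: 4^{30} ≡ 1 mod 31. So 4^{32} = 4^{30} · 4^{2} ≡ 4^{2} ≡ 16 mod 31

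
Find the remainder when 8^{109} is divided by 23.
By Fermat: 8^{22} ≡ 1 mod 23. 109 = 4×22 + 21. So 8^{109} ≡ 8^{21} ≡ 3 mod 23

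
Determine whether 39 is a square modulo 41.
By Euler's criterion: 39^{20} ≡ 1 (mod 41). Since this equals 1, 39 is a QR.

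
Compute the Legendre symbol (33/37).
(33/37) = 33^{18} mod 37 = 1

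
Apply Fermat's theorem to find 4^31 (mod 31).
By Fermat: 4^{30} ≡ 1 (mod 31). So 4^{31} = 4^{30} · 4^{1} ≡ 4^{1} ≡ 4 (mod 31)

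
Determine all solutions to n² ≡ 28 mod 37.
The square roots of 28 mod 37 are 19 and 18. Verify: 19² = 361 ≡ 28 mod 37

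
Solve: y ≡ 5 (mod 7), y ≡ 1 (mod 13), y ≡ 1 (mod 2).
M = 7 × 13 × 2 = 182. M₁ = 26, y₁ ≡ 3 (mod 7). M₂ = 14, y₂ ≡ 1 (mod 13). M₃ = 91, y₃ ≡ 1 (mod 2). y = 5×26×3 + 1×14×1 + 1×91×1 ≡ 131 (mod 182)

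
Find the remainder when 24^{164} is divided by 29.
By Fermat: 24^{28} ≡ 1 mod 29. 164 = 5×28 + 24. So 24^{164} ≡ 24^{24} ≡ 20 mod 29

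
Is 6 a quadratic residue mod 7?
By Euler's criterion: 6^{3} ≡ 6 mod 7. Since this equals -1 (≡ 6), 6 is not a QR.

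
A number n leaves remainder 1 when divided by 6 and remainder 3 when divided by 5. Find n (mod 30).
M = 6 × 5 = 30. M₁ = 5, y₁ ≡ 5 (mod 6). M₂ = 6, y₂ ≡ 1 (mod 5). n = 1×5×5 + 3×6×1 ≡ 13 (mod 30)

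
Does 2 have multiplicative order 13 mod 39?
Powers of 2 mod 39: 2^1≡2, 2^2≡4, 2^3≡8, 2^4≡16, 2^5≡32, 2^6≡25, 2^7≡11, 2^8≡22, 2^9≡5, 2^10≡10, 2^11≡20, 2^12≡1. Already 2^12≡1, so the order is 12 < 13. No, the actual order is 12.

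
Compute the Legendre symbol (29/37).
(29/37) = 29^{18} mod 37 = -1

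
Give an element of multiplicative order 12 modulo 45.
7 has order 12 mod 45 since 7^{12} ≡ 1 (mod 45) and no smaller power works.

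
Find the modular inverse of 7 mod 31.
Since 31 is prime, by Fermat 7^(-1) ≡ 7^{29} ≡ 9 mod 31. Verify: 7 × 9 = 63 ≡ 1 mod 31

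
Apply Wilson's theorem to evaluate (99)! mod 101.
(100)! = (99)! × (100) ≡ -1 (mod 101). So (99)! ≡ -1 × (100)^(-1) ≡ (-1)×(-1) = 1 (mod 101)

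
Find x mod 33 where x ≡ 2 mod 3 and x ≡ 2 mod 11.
M = 3 × 11 = 33. M₁ = 11, y₁ ≡ 2 mod 3. M₂ = 3, y₂ ≡ 4 mod 11. x = 2×11×2 + 2×3×4 ≡ 2 mod 33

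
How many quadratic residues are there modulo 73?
The squaring map on Z_73* is 2-to-1, so there are (72)/2 = 36 QRs.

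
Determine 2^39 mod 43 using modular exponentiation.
By repeated squaring mod 43: 2^{1}≡2, 2^{2}≡4, 2^{4}≡16, 2^{8}≡41, 2^{16}≡4, 2^{32}≡16. Then 2^{39} = 2^{32+4+2+1} ≡ 16 × 16 × 4 × 2 ≡ 27 mod 43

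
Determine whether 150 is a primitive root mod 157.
150^{52} ≡ 1 mod 157 and 52 < 156, so ord_157(150) = 52 ≠ 156 and 150 is not a primitive root.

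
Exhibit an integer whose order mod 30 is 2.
11 has order 2 mod 30 since 11^{2} ≡ 1 (mod 30) and no smaller power works.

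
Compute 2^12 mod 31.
By repeated squaring (mod 31): 2^{1}≡2, 2^{2}≡4, 2^{4}≡16, 2^{8}≡8. Then 2^{12} = 2^{8+4} ≡ 8 × 16 ≡ 4 (mod 31)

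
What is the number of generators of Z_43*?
A prime p has φ(p-1) primitive roots; here φ(42) = 12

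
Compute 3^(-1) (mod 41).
Since 41 is prime, by Fermat 3^(-1) ≡ 3^{39} ≡ 14 (mod 41). Verify: 3 × 14 = 42 ≡ 1 (mod 41)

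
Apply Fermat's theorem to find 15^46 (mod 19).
By Fermat: 15^{18} ≡ 1 (mod 19). 46 = 2×18 + 10. So 15^{46} ≡ 15^{10} ≡ 4 (mod 19)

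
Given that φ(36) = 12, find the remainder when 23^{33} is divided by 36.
By Euler: 23^{12} ≡ 1 mod 36 since gcd(23, 36) = 1. 33 = 2×12 + 9. So 23^{33} ≡ 23^{9} ≡ 35 mod 36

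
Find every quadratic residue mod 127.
Quadratic residues modulo 127: {1, 2, 4, 8, 9, 11, 13, 15, 16, 17, 18, 19, 21, 22, 25, 26, 30, 31, 32, 34, 35, 36, 37, 38, 41, 42, 44, 47, 49, 50, 52, 60, 61, 62, 64, 68, 69, 70, 71, 72, 73, 74, 76, 79, 81, 82, 84, 87, 88, 94, 98, 99, 100, 103, 104, 107, 113, 115, 117, 120, 121, 122, 124}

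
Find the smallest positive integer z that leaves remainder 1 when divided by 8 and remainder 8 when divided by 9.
M = 8 × 9 = 72. M₁ = 9, y₁ ≡ 1 (mod 8). M₂ = 8, y₂ ≡ 8 (mod 9). z = 1×9×1 + 8×8×8 ≡ 17 (mod 72)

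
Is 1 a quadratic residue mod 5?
By Euler's criterion: 1^{2} ≡ 1 (mod 5). Since this equals 1, 1 is a QR.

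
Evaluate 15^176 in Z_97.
Using Fermat: 15^{96} ≡ 1 (mod 97). 176 ≡ 80 (mod 96). So 15^{176} ≡ 15^{80} ≡ 36 (mod 97)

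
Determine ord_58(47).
Powers of 47 mod 58: 47^1≡47, 47^2≡5, 47^3≡3, 47^4≡25, 47^5≡15, 47^6≡9, 47^7≡17, 47^8≡45, 47^9≡27, 47^10≡51, 47^11≡19, 47^12≡23, 47^13≡37, 47^14≡57, 47^15≡11, 47^16≡53, 47^17≡55, 47^18≡33, 47^19≡43, 47^20≡49, 47^21≡41, 47^22≡13, 47^23≡31, 47^24≡7, 47^25≡39, 47^26≡35, 47^27≡21, 47^28≡1. So the order of 47 is 28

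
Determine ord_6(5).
Powers of 5 mod 6: 5^1≡5, 5^2≡1. So the order of 5 is 2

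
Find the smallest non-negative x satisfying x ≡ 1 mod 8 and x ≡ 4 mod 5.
M = 8 × 5 = 40. M₁ = 5, y₁ ≡ 5 mod 8. M₂ = 8, y₂ ≡ 2 mod 5. x = 1×5×5 + 4×8×2 ≡ 9 mod 40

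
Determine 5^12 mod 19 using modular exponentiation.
By repeated squaring mod 19: 5^{1}≡5, 5^{2}≡6, 5^{4}≡17, 5^{8}≡4. Then 5^{12} = 5^{8+4} ≡ 4 × 17 ≡ 11 mod 19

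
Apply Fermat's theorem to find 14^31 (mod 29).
By Fermat: 14^{28} ≡ 1 (mod 29). So 14^{31} = 14^{28} · 14^{3} ≡ 14^{3} ≡ 18 (mod 29)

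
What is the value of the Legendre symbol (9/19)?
(9/19) = 9^{9} mod 19 = 1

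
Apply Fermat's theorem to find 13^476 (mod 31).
By Fermat: 13^{30} ≡ 1 (mod 31). 476 ≡ 26 (mod 30). So 13^{476} ≡ 13^{26} ≡ 28 (mod 31)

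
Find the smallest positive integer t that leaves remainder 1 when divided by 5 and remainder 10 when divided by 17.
M = 5 × 17 = 85. M₁ = 17, y₁ ≡ 3 (mod 5). M₂ = 5, y₂ ≡ 7 (mod 17). t = 1×17×3 + 10×5×7 ≡ 61 (mod 85)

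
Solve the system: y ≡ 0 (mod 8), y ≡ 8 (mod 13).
M = 8 × 13 = 104. M₁ = 13, y₁ ≡ 5 (mod 8). M₂ = 8, y₂ ≡ 5 (mod 13). y = 0×13×5 + 8×8×5 ≡ 8 (mod 104)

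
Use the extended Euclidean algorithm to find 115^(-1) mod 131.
Extended GCD: 115(-41) + 131(36) = 1. So 115^(-1) ≡ -41 ≡ 90 mod 131. Verify: 115 × 90 = 10350 ≡ 1 mod 131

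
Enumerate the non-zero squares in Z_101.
Quadratic residues modulo 101: {1, 4, 5, 6, 9, 13, 14, 16, 17, 19, 20, 21, 22, 23, 24, 25, 30, 31, 33, 36, 37, 43, 45, 47, 49, 52, 54, 56, 58, 64, 65, 68, 70, 71, 76, 77, 78, 79, 80, 81, 82, 84, 85, 87, 88, 92, 95, 96, 97, 100}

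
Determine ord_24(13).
Powers of 13 mod 24: 13^1≡13, 13^2≡1. So the order of 13 is 2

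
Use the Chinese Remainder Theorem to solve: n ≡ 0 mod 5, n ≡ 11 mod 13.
M = 5 × 13 = 65. M₁ = 13, y₁ ≡ 2 mod 5. M₂ = 5, y₂ ≡ 8 mod 13. n = 0×13×2 + 11×5×8 ≡ 50 mod 65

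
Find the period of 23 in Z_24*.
Powers of 23 mod 24: 23^1≡23, 23^2≡1. ord_24(23) = 2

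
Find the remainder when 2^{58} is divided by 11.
By Fermat: 2^{10} ≡ 1 mod 11. 58 = 5×10 + 8. So 2^{58} ≡ 2^{8} ≡ 3 mod 11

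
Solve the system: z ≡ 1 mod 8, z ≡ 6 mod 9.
M = 8 × 9 = 72. M₁ = 9, y₁ ≡ 1 mod 8. M₂ = 8, y₂ ≡ 8 mod 9. z = 1×9×1 + 6×8×8 ≡ 33 mod 72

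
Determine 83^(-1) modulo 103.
Since 103 is prime, by Fermat 83^(-1) ≡ 83^{101} ≡ 36 mod 103. Verify: 83 × 36 = 2988 ≡ 1 mod 103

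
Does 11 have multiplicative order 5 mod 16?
Powers of 11 mod 16: 11^1≡11, 11^2≡9, 11^3≡3, 11^4≡1. Already 11^4≡1, so the order is 4 < 5. No, the actual order is 4.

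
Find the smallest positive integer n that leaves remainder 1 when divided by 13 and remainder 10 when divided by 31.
M = 13 × 31 = 403. M₁ = 31, y₁ ≡ 8 (mod 13). M₂ = 13, y₂ ≡ 12 (mod 31). n = 1×31×8 + 10×13×12 ≡ 196 (mod 403)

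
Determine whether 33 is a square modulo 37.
By Euler's criterion: 33^{18} ≡ 1 mod 37. Since this equals 1, 33 is a QR.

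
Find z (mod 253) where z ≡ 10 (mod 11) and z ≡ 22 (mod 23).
M = 11 × 23 = 253. M₁ = 23, y₁ ≡ 1 (mod 11). M₂ = 11, y₂ ≡ 21 (mod 23). z = 10×23×1 + 22×11×21 ≡ 252 (mod 253)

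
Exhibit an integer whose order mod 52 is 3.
9 has order 3 mod 52 since 9^{3} ≡ 1 (mod 52) and no smaller power works.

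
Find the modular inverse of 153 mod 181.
Since 181 is prime, by Fermat 153^(-1) ≡ 153^{179} ≡ 84 mod 181. Verify: 153 × 84 = 12852 ≡ 1 mod 181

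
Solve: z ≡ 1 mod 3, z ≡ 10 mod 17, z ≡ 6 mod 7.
M = 3 × 17 × 7 = 357. M₁ = 119, y₁ ≡ 2 mod 3. M₂ = 21, y₂ ≡ 13 mod 17. M₃ = 51, y₃ ≡ 4 mod 7. z = 1×119×2 + 10×21×13 + 6×51×4 ≡ 265 mod 357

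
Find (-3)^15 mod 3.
By repeated squaring mod 3: (-3)^{1}≡0, (-3)^{2}≡0, (-3)^{4}≡0, (-3)^{8}≡0. Then (-3)^{15} = (-3)^{8+4+2+1} ≡ 0 × 0 × 0 × 0 ≡ 0 mod 3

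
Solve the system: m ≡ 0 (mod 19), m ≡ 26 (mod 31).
M = 19 × 31 = 589. M₁ = 31, y₁ ≡ 8 (mod 19). M₂ = 19, y₂ ≡ 18 (mod 31). m = 0×31×8 + 26×19×18 ≡ 57 (mod 589)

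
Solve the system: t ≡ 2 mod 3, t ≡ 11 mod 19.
M = 3 × 19 = 57. M₁ = 19, y₁ ≡ 1 mod 3. M₂ = 3, y₂ ≡ 13 mod 19. t = 2×19×1 + 11×3×13 ≡ 11 mod 57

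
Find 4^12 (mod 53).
By repeated squaring (mod 53): 4^{1}≡4, 4^{2}≡16, 4^{4}≡44, 4^{8}≡28. Then 4^{12} = 4^{8+4} ≡ 28 × 44 ≡ 13 (mod 53)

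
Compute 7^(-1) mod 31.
Since 31 is prime, by Fermat 7^(-1) ≡ 7^{29} ≡ 9 mod 31. Verify: 7 × 9 = 63 ≡ 1 mod 31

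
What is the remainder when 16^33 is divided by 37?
By repeated squaring mod 37: 16^{1}≡16, 16^{2}≡34, 16^{4}≡9, 16^{8}≡7, 16^{16}≡12, 16^{32}≡33. Then 16^{33} = 16^{32+1} ≡ 33 × 16 ≡ 10 mod 37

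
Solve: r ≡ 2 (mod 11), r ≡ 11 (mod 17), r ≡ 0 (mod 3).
M = 11 × 17 × 3 = 561. M₁ = 51, y₁ ≡ 8 (mod 11). M₂ = 33, y₂ ≡ 16 (mod 17). M₃ = 187, y₃ ≡ 1 (mod 3). r = 2×51×8 + 11×33×16 + 0×187×1 ≡ 453 (mod 561)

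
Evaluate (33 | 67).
(33/67) = 33^{33} mod 67 = 1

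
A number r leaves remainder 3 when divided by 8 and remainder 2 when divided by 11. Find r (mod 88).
M = 8 × 11 = 88. M₁ = 11, y₁ ≡ 3 (mod 8). M₂ = 8, y₂ ≡ 7 (mod 11). r = 3×11×3 + 2×8×7 ≡ 35 (mod 88)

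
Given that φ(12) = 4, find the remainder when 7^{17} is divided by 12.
By Euler: 7^{4} ≡ 1 mod 12 since gcd(7, 12) = 1. 17 = 4×4 + 1. So 7^{17} ≡ 7^{1} ≡ 7 mod 12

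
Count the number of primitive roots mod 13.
Number of primitive roots mod 13 = φ(p-1) = φ(12) = 4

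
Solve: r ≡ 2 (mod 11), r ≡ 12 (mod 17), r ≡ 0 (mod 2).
M = 11 × 17 × 2 = 374. M₁ = 34, y₁ ≡ 1 (mod 11). M₂ = 22, y₂ ≡ 7 (mod 17). M₃ = 187, y₃ ≡ 1 (mod 2). r = 2×34×1 + 12×22×7 + 0×187×1 ≡ 46 (mod 374)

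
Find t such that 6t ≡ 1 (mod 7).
Since 7 is prime, by Fermat 6^(-1) ≡ 6^{5} ≡ 6 (mod 7). Verify: 6 × 6 = 36 ≡ 1 (mod 7)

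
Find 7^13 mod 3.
Using Fermat: 7^{2} ≡ 1 mod 3. 13 ≡ 1 mod 2. So 7^{13} ≡ 7^{1} ≡ 1 mod 3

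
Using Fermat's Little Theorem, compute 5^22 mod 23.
By Fermat's Little Theorem, 5^{22} ≡ 1 (mod 23) since 23 is prime and gcd(5, 23) = 1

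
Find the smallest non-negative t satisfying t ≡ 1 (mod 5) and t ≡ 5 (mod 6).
M = 5 × 6 = 30. M₁ = 6, y₁ ≡ 1 (mod 5). M₂ = 5, y₂ ≡ 5 (mod 6). t = 1×6×1 + 5×5×5 ≡ 11 (mod 30)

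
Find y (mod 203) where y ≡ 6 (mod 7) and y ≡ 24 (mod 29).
M = 7 × 29 = 203. M₁ = 29, y₁ ≡ 1 (mod 7). M₂ = 7, y₂ ≡ 25 (mod 29). y = 6×29×1 + 24×7×25 ≡ 111 (mod 203)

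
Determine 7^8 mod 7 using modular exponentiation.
By repeated squaring mod 7: 7^{1}≡0, 7^{2}≡0, 7^{4}≡0, 7^{8}≡0. So 7^{8} ≡ 0 mod 7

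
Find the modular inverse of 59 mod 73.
Since 73 is prime, by Fermat 59^(-1) ≡ 59^{71} ≡ 26 mod 73. Verify: 59 × 26 = 1534 ≡ 1 mod 73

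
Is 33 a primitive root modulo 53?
ord_53(33) divides 52. For each prime q|52: 33^{26}≡52, 33^{4}≡46, none ≡ 1. So 33 has order 52 and is a primitive root mod 53.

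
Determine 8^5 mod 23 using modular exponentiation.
By repeated squaring (mod 23): 8^{1}≡8, 8^{2}≡18, 8^{4}≡2. Then 8^{5} = 8^{4+1} ≡ 2 × 8 ≡ 16 (mod 23)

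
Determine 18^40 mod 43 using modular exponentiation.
By repeated squaring (mod 43): 18^{1}≡18, 18^{2}≡23, 18^{4}≡13, 18^{8}≡40, 18^{16}≡9, 18^{32}≡38. Then 18^{40} = 18^{32+8} ≡ 38 × 40 ≡ 15 (mod 43)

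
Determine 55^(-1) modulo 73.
Since 73 is prime, by Fermat 55^(-1) ≡ 55^{71} ≡ 4 (mod 73). Verify: 55 × 4 = 220 ≡ 1 (mod 73)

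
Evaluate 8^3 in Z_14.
8^{3} = 512 ≡ 8 (mod 14)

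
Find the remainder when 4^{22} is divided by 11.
By Fermat: 4^{10} ≡ 1 mod 11. 22 = 2×10 + 2. So 4^{22} ≡ 4^{2} ≡ 5 mod 11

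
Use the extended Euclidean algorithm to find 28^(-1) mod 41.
Extended GCD: 28(-19) + 41(13) = 1. So 28^(-1) ≡ -19 ≡ 22 (mod 41). Verify: 28 × 22 = 616 ≡ 1 (mod 41)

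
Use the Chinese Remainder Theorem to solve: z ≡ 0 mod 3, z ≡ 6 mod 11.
M = 3 × 11 = 33. M₁ = 11, y₁ ≡ 2 mod 3. M₂ = 3, y₂ ≡ 4 mod 11. z = 0×11×2 + 6×3×4 ≡ 6 mod 33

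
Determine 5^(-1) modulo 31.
Since 31 is prime, by Fermat 5^(-1) ≡ 5^{29} ≡ 25 (mod 31). Verify: 5 × 25 = 125 ≡ 1 (mod 31)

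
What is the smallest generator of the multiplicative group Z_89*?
g = 3. For each prime q|88: 3^{44}≡88, 3^{8}≡64, none ≡ 1, so ord_89(3) = 88 and 3 is a primitive root.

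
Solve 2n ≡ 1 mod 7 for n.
Since 7 is prime, by Fermat 2^(-1) ≡ 2^{5} ≡ 4 mod 7. Verify: 2 × 4 = 8 ≡ 1 mod 7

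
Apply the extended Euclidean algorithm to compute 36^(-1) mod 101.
Extended GCD: 36(-14) + 101(5) = 1. So 36^(-1) ≡ -14 ≡ 87 mod 101. Verify: 36 × 87 = 3132 ≡ 1 mod 101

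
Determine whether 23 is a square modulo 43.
By Euler's criterion: 23^{21} ≡ 1 mod 43. Since this equals 1, 23 is a QR.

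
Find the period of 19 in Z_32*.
Powers of 19 mod 32: 19^1≡19, 19^2≡9, 19^3≡11, 19^4≡17, 19^5≡3, 19^6≡25, 19^7≡27, 19^8≡1. So the order of 19 is 8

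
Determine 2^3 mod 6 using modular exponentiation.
2^{3} = 8 ≡ 2 mod 6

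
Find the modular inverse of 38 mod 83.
Since 83 is prime, by Fermat 38^(-1) ≡ 38^{81} ≡ 59 (mod 83). Verify: 38 × 59 = 2242 ≡ 1 (mod 83)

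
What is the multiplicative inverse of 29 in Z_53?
Since 53 is prime, by Fermat 29^(-1) ≡ 29^{51} ≡ 11 (mod 53). Verify: 29 × 11 = 319 ≡ 1 (mod 53)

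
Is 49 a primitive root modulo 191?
49^{5} ≡ 1 mod 191 and 5 < 190, so ord_191(49) = 5 ≠ 190 and 49 is not a primitive root.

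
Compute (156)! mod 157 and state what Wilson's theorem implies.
(156)! mod 157 = 156. Since this equals -1 mod 157, Wilson confirms 157 is prime.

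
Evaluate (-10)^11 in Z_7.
Using Fermat: (-10)^{6} ≡ 1 mod 7. 11 ≡ 5 mod 6. So (-10)^{11} ≡ (-10)^{5} ≡ 2 mod 7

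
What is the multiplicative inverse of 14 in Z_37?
Since 37 is prime, by Fermat 14^(-1) ≡ 14^{35} ≡ 8 (mod 37). Verify: 14 × 8 = 112 ≡ 1 (mod 37)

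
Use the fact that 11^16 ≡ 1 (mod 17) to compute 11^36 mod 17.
By Fermat: 11^{16} ≡ 1 (mod 17). 36 = 2×16 + 4. So 11^{36} ≡ 11^{4} ≡ 4 (mod 17)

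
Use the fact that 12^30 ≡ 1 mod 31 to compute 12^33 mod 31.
By Fermat: 12^{30} ≡ 1 mod 31. So 12^{33} = 12^{30} · 12^{3} ≡ 12^{3} ≡ 23 mod 31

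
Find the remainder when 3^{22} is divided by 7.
By Fermat: 3^{6} ≡ 1 (mod 7). 22 = 3×6 + 4. So 3^{22} ≡ 3^{4} ≡ 4 (mod 7)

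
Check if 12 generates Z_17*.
ord_17(12) divides 16. For each prime q|16: 12^{8}≡16, none ≡ 1. So 12 has order 16 and is a primitive root mod 17.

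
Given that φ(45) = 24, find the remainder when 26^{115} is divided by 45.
By Euler: 26^{24} ≡ 1 mod 45 since gcd(26, 45) = 1. 115 = 4×24 + 19. So 26^{115} ≡ 26^{19} ≡ 26 mod 45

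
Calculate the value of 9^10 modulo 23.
By repeated squaring mod 23: 9^{1}≡9, 9^{2}≡12, 9^{4}≡6, 9^{8}≡13. Then 9^{10} = 9^{8+2} ≡ 13 × 12 ≡ 18 mod 23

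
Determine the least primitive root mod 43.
g = 3. Powers: [3, 9, 27, 38, 28, 41, 37, 25, 32, 10, ...] generates all 42 non-zero residues.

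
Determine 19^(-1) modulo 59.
Since 59 is prime, by Fermat 19^(-1) ≡ 19^{57} ≡ 28 (mod 59). Verify: 19 × 28 = 532 ≡ 1 (mod 59)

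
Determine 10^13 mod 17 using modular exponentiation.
By repeated squaring mod 17: 10^{1}≡10, 10^{2}≡15, 10^{4}≡4, 10^{8}≡16. Then 10^{13} = 10^{8+4+1} ≡ 16 × 4 × 10 ≡ 11 mod 17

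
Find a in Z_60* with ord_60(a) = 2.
59 has order 2 mod 60 since 59^{2} ≡ 1 mod 60 and no smaller power works.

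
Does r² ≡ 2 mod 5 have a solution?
By Euler's criterion: 2^{2} ≡ 4 mod 5. Since this equals -1 (≡ 4), 2 is not a QR.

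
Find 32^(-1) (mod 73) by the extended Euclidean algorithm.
Extended GCD: 32(16) + 73(-7) = 1. So 32^(-1) ≡ 16 (mod 73). Verify: 32 × 16 = 512 ≡ 1 (mod 73)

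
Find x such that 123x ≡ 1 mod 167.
Since 167 is prime, by Fermat 123^(-1) ≡ 123^{165} ≡ 148 mod 167. Verify: 123 × 148 = 18204 ≡ 1 mod 167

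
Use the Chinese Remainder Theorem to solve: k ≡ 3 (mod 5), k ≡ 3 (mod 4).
M = 5 × 4 = 20. M₁ = 4, y₁ ≡ 4 (mod 5). M₂ = 5, y₂ ≡ 1 (mod 4). k = 3×4×4 + 3×5×1 ≡ 3 (mod 20)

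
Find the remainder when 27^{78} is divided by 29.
By Fermat: 27^{28} ≡ 1 (mod 29). 78 = 2×28 + 22. So 27^{78} ≡ 27^{22} ≡ 5 (mod 29)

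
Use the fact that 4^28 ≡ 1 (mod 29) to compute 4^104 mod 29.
By Fermat: 4^{28} ≡ 1 (mod 29). 104 = 3×28 + 20. So 4^{104} ≡ 4^{20} ≡ 7 (mod 29)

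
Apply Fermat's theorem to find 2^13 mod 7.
By Fermat: 2^{6} ≡ 1 mod 7. 13 = 2×6 + 1. So 2^{13} ≡ 2^{1} ≡ 2 mod 7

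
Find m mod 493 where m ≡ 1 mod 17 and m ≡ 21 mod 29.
M = 17 × 29 = 493. M₁ = 29, y₁ ≡ 10 mod 17. M₂ = 17, y₂ ≡ 12 mod 29. m = 1×29×10 + 21×17×12 ≡ 137 mod 493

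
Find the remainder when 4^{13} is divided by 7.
By Fermat: 4^{6} ≡ 1 (mod 7). 13 = 2×6 + 1. So 4^{13} ≡ 4^{1} ≡ 4 (mod 7)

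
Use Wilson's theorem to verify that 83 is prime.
(82)! mod 83 = 82. Since this equals -1 (mod 83), Wilson confirms 83 is prime.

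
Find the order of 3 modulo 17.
Powers of 3 mod 17: 3^1≡3, 3^2≡9, 3^3≡10, 3^4≡13, 3^5≡5, 3^6≡15, 3^7≡11, 3^8≡16, 3^9≡14, 3^10≡8, 3^11≡7, 3^12≡4, 3^13≡12, 3^14≡2, 3^15≡6, 3^16≡1. So the order of 3 is 16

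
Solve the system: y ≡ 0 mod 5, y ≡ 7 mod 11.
M = 5 × 11 = 55. M₁ = 11, y₁ ≡ 1 mod 5. M₂ = 5, y₂ ≡ 9 mod 11. y = 0×11×1 + 7×5×9 ≡ 40 mod 55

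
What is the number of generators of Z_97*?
A prime p has φ(p-1) primitive roots; here φ(96) = 32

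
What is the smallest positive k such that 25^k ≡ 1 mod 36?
Powers of 25 mod 36: 25^1≡25, 25^2≡13, 25^3≡1. ord_36(25) = 3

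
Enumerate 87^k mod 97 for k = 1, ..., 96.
87^1, 87^2, ..., 87^{96} mod 97: [87, 3, 67, 9, 7, 27, 21, 81, 63, 49, 92, 50, 82, 53, 52, 62, 59, 89, 80, 73, 46, 25, 41, 75, 26, 31, 78, 93, 40, 85, 23, 61, 69, 86, 13, 64, 39, 95, 20, 91, 60, 79, 83, 43, 55, 32, 68, 96, 10, 94, 30, 88, 90, 70, 76, 16, 34, 48, 5, 47, 15, 44, 45, 35, 38, 8, 17, 24, 51, 72, 56, 22, 71, 66, 19, 4, 57, 12, 74, 36, 28, 11, 84, 33, 58, 2, 77, 6, 37, 18, 14, 54, 42, 65, 29, 1]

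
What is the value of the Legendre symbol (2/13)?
(2/13) = 2^{6} mod 13 = -1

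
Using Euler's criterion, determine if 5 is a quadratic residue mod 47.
By Euler's criterion: 5^{23} ≡ 46 (mod 47). Since this equals -1 (≡ 46), 5 is not a QR.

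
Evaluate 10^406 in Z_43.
Using Fermat: 10^{42} ≡ 1 (mod 43). 406 ≡ 28 (mod 42). So 10^{406} ≡ 10^{28} ≡ 6 (mod 43)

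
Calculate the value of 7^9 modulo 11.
By repeated squaring mod 11: 7^{1}≡7, 7^{2}≡5, 7^{4}≡3, 7^{8}≡9. Then 7^{9} = 7^{8+1} ≡ 9 × 7 ≡ 8 mod 11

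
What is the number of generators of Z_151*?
There are φ(151-1) = φ(150) = 40 primitive roots modulo 151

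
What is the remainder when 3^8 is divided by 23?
By repeated squaring (mod 23): 3^{1}≡3, 3^{2}≡9, 3^{4}≡12, 3^{8}≡6. So 3^{8} ≡ 6 (mod 23)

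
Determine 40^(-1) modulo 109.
Since 109 is prime, by Fermat 40^(-1) ≡ 40^{107} ≡ 30 (mod 109). Verify: 40 × 30 = 1200 ≡ 1 (mod 109)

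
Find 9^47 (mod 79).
By repeated squaring (mod 79): 9^{1}≡9, 9^{2}≡2, 9^{4}≡4, 9^{8}≡16, 9^{16}≡19, 9^{32}≡45. Then 9^{47} = 9^{32+8+4+2+1} ≡ 45 × 16 × 4 × 2 × 9 ≡ 16 (mod 79)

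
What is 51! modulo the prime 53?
(52)! = (51)! × (52) ≡ -1 (mod 53). So (51)! ≡ -1 × (52)^(-1) ≡ (-1)×(-1) = 1 (mod 53)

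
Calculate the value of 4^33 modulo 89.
By repeated squaring (mod 89): 4^{1}≡4, 4^{2}≡16, 4^{4}≡78, 4^{8}≡32, 4^{16}≡45, 4^{32}≡67. Then 4^{33} = 4^{32+1} ≡ 67 × 4 ≡ 1 (mod 89)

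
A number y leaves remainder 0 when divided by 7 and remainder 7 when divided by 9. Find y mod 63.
M = 7 × 9 = 63. M₁ = 9, y₁ ≡ 4 mod 7. M₂ = 7, y₂ ≡ 4 mod 9. y = 0×9×4 + 7×7×4 ≡ 7 mod 63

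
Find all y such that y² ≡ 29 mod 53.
The square roots of 29 mod 53 are 33 and 20. Verify: 33² = 1089 ≡ 29 mod 53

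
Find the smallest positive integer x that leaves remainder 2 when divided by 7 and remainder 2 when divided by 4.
M = 7 × 4 = 28. M₁ = 4, y₁ ≡ 2 (mod 7). M₂ = 7, y₂ ≡ 3 (mod 4). x = 2×4×2 + 2×7×3 ≡ 2 (mod 28)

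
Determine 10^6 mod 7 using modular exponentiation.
Using Fermat: 10^{6} ≡ 1 mod 7. 6 ≡ 0 mod 6. So 10^{6} ≡ 10^{0} ≡ 1 mod 7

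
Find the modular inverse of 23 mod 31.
Since 31 is prime, by Fermat 23^(-1) ≡ 23^{29} ≡ 27 (mod 31). Verify: 23 × 27 = 621 ≡ 1 (mod 31)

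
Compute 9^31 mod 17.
Using Fermat: 9^{16} ≡ 1 (mod 17). 31 ≡ 15 (mod 16). So 9^{31} ≡ 9^{15} ≡ 2 (mod 17)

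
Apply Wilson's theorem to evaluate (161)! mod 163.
(162)! = (161)! × (162) ≡ -1 mod 163. So (161)! ≡ -1 × (162)^(-1) ≡ (-1)×(-1) = 1 mod 163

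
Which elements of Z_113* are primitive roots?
There are φ(112) = 48 primitive roots mod 113: {3, 5, 6, 10, 12, 17, 19, 20, 21, 23, 24, 27, 29, 33, 34, 37, 38, 39, 43, 45, 46, 47, 54, 55, 58, 59, 66, 67, 68, 70, 74, 75, 76, 79, 80, 84, 86, 89, 90, 92, 93, 94, 96, 101, 103, 107, 108, 110}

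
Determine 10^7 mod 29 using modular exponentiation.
By repeated squaring (mod 29): 10^{1}≡10, 10^{2}≡13, 10^{4}≡24. Then 10^{7} = 10^{4+2+1} ≡ 24 × 13 × 10 ≡ 17 (mod 29)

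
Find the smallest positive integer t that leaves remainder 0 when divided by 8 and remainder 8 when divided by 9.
M = 8 × 9 = 72. M₁ = 9, y₁ ≡ 1 mod 8. M₂ = 8, y₂ ≡ 8 mod 9. t = 0×9×1 + 8×8×8 ≡ 8 mod 72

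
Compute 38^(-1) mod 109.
Since 109 is prime, by Fermat 38^(-1) ≡ 38^{107} ≡ 66 mod 109. Verify: 38 × 66 = 2508 ≡ 1 mod 109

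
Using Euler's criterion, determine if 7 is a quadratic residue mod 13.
By Euler's criterion: 7^{6} ≡ 12 (mod 13). Since this equals -1 (≡ 12), 7 is not a QR.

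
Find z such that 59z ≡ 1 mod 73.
Since 73 is prime, by Fermat 59^(-1) ≡ 59^{71} ≡ 26 mod 73. Verify: 59 × 26 = 1534 ≡ 1 mod 73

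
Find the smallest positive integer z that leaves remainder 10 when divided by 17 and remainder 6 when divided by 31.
M = 17 × 31 = 527. M₁ = 31, y₁ ≡ 11 mod 17. M₂ = 17, y₂ ≡ 11 mod 31. z = 10×31×11 + 6×17×11 ≡ 316 mod 527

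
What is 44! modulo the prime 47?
(46)! = (44)! × (45) × (46) ≡ -1 (mod 47). So (44)! ≡ -1 × [(46)(45)]^(-1) ≡ 23 (mod 47)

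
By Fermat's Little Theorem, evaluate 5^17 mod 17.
By Fermat: 5^{16} ≡ 1 mod 17. So 5^{17} = 5^{16} · 5^{1} ≡ 5^{1} ≡ 5 mod 17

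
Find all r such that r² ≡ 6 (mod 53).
The square roots of 6 mod 53 are 18 and 35. Verify: 18² = 324 ≡ 6 (mod 53)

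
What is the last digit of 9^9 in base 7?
Using Fermat: 9^{6} ≡ 1 mod 7. 9 ≡ 3 mod 6. So 9^{9} ≡ 9^{3} ≡ 1 mod 7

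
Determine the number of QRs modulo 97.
Exactly half the non-zero residues mod a prime are QRs: (97-1)/2 = 48.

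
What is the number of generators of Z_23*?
Number of primitive roots mod 23 = φ(p-1) = φ(22) = 10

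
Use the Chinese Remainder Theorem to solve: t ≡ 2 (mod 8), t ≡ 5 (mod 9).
M = 8 × 9 = 72. M₁ = 9, y₁ ≡ 1 (mod 8). M₂ = 8, y₂ ≡ 8 (mod 9). t = 2×9×1 + 5×8×8 ≡ 50 (mod 72)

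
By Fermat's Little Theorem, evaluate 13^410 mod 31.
By Fermat: 13^{30} ≡ 1 mod 31. 410 ≡ 20 mod 30. So 13^{410} ≡ 13^{20} ≡ 25 mod 31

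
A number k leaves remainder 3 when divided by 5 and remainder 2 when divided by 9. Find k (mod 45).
M = 5 × 9 = 45. M₁ = 9, y₁ ≡ 4 (mod 5). M₂ = 5, y₂ ≡ 2 (mod 9). k = 3×9×4 + 2×5×2 ≡ 38 (mod 45)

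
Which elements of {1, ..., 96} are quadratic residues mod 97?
Quadratic residues modulo 97: {1, 2, 3, 4, 6, 8, 9, 11, 12, 16, 18, 22, 24, 25, 27, 31, 32, 33, 35, 36, 43, 44, 47, 48, 49, 50, 53, 54, 61, 62, 64, 65, 66, 70, 72, 73, 75, 79, 81, 85, 86, 88, 89, 91, 93, 94, 95, 96}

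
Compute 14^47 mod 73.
By repeated squaring (mod 73): 14^{1}≡14, 14^{2}≡50, 14^{4}≡18, 14^{8}≡32, 14^{16}≡2, 14^{32}≡4. Then 14^{47} = 14^{32+8+4+2+1} ≡ 4 × 32 × 18 × 50 × 14 ≡ 11 (mod 73)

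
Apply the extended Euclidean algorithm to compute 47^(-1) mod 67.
Extended GCD: 47(10) + 67(-7) = 1. So 47^(-1) ≡ 10 mod 67. Verify: 47 × 10 = 470 ≡ 1 mod 67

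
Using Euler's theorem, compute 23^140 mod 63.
By Euler: 23^{36} ≡ 1 (mod 63) since gcd(23, 63) = 1. 140 = 3×36 + 32. So 23^{140} ≡ 23^{32} ≡ 25 (mod 63)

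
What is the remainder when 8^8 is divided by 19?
By repeated squaring (mod 19): 8^{1}≡8, 8^{2}≡7, 8^{4}≡11, 8^{8}≡7. So 8^{8} ≡ 7 (mod 19)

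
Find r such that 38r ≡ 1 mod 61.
Since 61 is prime, by Fermat 38^(-1) ≡ 38^{59} ≡ 53 mod 61. Verify: 38 × 53 = 2014 ≡ 1 mod 61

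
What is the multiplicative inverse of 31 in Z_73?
Since 73 is prime, by Fermat 31^(-1) ≡ 31^{71} ≡ 33 mod 73. Verify: 31 × 33 = 1023 ≡ 1 mod 73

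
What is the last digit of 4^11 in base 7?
Using Fermat: 4^{6} ≡ 1 mod 7. 11 ≡ 5 mod 6. So 4^{11} ≡ 4^{5} ≡ 2 mod 7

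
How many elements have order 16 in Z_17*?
There are φ(17-1) = φ(16) = 8 primitive roots modulo 17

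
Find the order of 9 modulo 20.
Powers of 9 mod 20: 9^1≡9, 9^2≡1. ord_20(9) = 2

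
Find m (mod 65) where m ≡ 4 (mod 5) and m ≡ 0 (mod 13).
M = 5 × 13 = 65. M₁ = 13, y₁ ≡ 2 (mod 5). M₂ = 5, y₂ ≡ 8 (mod 13). m = 4×13×2 + 0×5×8 ≡ 39 (mod 65)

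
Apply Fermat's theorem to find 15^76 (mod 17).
By Fermat: 15^{16} ≡ 1 (mod 17). 76 = 4×16 + 12. So 15^{76} ≡ 15^{12} ≡ 16 (mod 17)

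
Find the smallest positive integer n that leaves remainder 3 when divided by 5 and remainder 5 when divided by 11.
M = 5 × 11 = 55. M₁ = 11, y₁ ≡ 1 mod 5. M₂ = 5, y₂ ≡ 9 mod 11. n = 3×11×1 + 5×5×9 ≡ 38 mod 55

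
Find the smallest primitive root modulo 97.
g = 5. For each prime q|96: 5^{48}≡96, 5^{32}≡35, none ≡ 1, so ord_97(5) = 96 and 5 is a primitive root.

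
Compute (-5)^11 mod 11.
Using Fermat: (-5)^{10} ≡ 1 (mod 11). 11 ≡ 1 (mod 10). So (-5)^{11} ≡ (-5)^{1} ≡ 6 (mod 11)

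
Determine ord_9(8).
Powers of 8 mod 9: 8^1≡8, 8^2≡1. Order = 2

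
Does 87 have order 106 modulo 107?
87^{53} ≡ 1 mod 107 and 53 < 106, so ord_107(87) = 53 ≠ 106 and 87 is not a primitive root.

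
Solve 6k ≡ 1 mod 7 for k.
Since 7 is prime, by Fermat 6^(-1) ≡ 6^{5} ≡ 6 mod 7. Verify: 6 × 6 = 36 ≡ 1 mod 7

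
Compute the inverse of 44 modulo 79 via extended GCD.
Extended GCD: 44(9) + 79(-5) = 1. So 44^(-1) ≡ 9 mod 79. Verify: 44 × 9 = 396 ≡ 1 mod 79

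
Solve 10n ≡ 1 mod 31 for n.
Since 31 is prime, by Fermat 10^(-1) ≡ 10^{29} ≡ 28 mod 31. Verify: 10 × 28 = 280 ≡ 1 mod 31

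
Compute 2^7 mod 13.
By repeated squaring (mod 13): 2^{1}≡2, 2^{2}≡4, 2^{4}≡3. Then 2^{7} = 2^{4+2+1} ≡ 3 × 4 × 2 ≡ 11 (mod 13)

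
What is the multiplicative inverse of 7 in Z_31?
Since 31 is prime, by Fermat 7^(-1) ≡ 7^{29} ≡ 9 mod 31. Verify: 7 × 9 = 63 ≡ 1 mod 31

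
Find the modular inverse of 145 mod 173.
Since 173 is prime, by Fermat 145^(-1) ≡ 145^{171} ≡ 105 (mod 173). Verify: 145 × 105 = 15225 ≡ 1 (mod 173)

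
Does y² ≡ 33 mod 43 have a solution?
By Euler's criterion: 33^{21} ≡ 42 mod 43. Since this equals -1 (≡ 42), 33 is not a QR.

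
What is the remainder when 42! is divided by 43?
By Wilson's theorem, (42)! ≡ -1 ≡ 42 (mod 43)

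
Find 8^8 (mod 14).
By repeated squaring (mod 14): 8^{1}≡8, 8^{2}≡8, 8^{4}≡8, 8^{8}≡8. So 8^{8} ≡ 8 (mod 14)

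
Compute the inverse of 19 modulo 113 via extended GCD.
Extended GCD: 19(6) + 113(-1) = 1. So 19^(-1) ≡ 6 mod 113. Verify: 19 × 6 = 114 ≡ 1 mod 113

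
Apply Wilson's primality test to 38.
(37)! mod 38 = 0. Since 0 ≢ -1 (mod 38), 38 is not prime.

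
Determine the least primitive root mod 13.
g = 2. For each prime q|12: 2^{6}≡12, 2^{4}≡3, none ≡ 1, so ord_13(2) = 12 and 2 is a primitive root.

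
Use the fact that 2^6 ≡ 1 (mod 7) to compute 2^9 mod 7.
By Fermat: 2^{6} ≡ 1 (mod 7). So 2^{9} = 2^{6} · 2^{3} ≡ 2^{3} ≡ 1 (mod 7)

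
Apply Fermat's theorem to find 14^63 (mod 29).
By Fermat: 14^{28} ≡ 1 (mod 29). 63 = 2×28 + 7. So 14^{63} ≡ 14^{7} ≡ 12 (mod 29)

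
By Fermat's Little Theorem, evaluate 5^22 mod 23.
By Fermat's Little Theorem, 5^{22} ≡ 1 (mod 23) since 23 is prime and gcd(5, 23) = 1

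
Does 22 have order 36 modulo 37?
ord_37(22) divides 36. For each prime q|36: 22^{18}≡36, 22^{12}≡26, none ≡ 1. So 22 has order 36 and is a primitive root mod 37.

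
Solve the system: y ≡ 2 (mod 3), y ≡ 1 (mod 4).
M = 3 × 4 = 12. M₁ = 4, y₁ ≡ 1 (mod 3). M₂ = 3, y₂ ≡ 3 (mod 4). y = 2×4×1 + 1×3×3 ≡ 5 (mod 12)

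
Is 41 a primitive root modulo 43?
41^{7} ≡ 1 mod 43 and 7 < 42, so ord_43(41) = 7 ≠ 42 and 41 is not a primitive root.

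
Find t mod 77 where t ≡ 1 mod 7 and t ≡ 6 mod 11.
M = 7 × 11 = 77. M₁ = 11, y₁ ≡ 2 mod 7. M₂ = 7, y₂ ≡ 8 mod 11. t = 1×11×2 + 6×7×8 ≡ 50 mod 77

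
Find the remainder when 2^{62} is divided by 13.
By Fermat: 2^{12} ≡ 1 (mod 13). 62 = 5×12 + 2. So 2^{62} ≡ 2^{2} ≡ 4 (mod 13)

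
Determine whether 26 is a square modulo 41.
By Euler's criterion: 26^{20} ≡ 40 mod 41. Since this equals -1 (≡ 40), 26 is not a QR.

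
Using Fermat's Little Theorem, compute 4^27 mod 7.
By Fermat: 4^{6} ≡ 1 (mod 7). 27 = 4×6 + 3. So 4^{27} ≡ 4^{3} ≡ 1 (mod 7)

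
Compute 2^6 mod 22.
By repeated squaring mod 22: 2^{1}≡2, 2^{2}≡4, 2^{4}≡16. Then 2^{6} = 2^{4+2} ≡ 16 × 4 ≡ 20 mod 22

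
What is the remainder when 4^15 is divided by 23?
By repeated squaring mod 23: 4^{1}≡4, 4^{2}≡16, 4^{4}≡3, 4^{8}≡9. Then 4^{15} = 4^{8+4+2+1} ≡ 9 × 3 × 16 × 4 ≡ 3 mod 23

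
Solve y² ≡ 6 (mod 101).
The square roots of 6 mod 101 are 39 and 62. Verify: 39² = 1521 ≡ 6 (mod 101)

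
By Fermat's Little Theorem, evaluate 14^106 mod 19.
By Fermat: 14^{18} ≡ 1 mod 19. 106 = 5×18 + 16. So 14^{106} ≡ 14^{16} ≡ 16 mod 19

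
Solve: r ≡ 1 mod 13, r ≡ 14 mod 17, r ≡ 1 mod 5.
M = 13 × 17 × 5 = 1105. M₁ = 85, y₁ ≡ 2 mod 13. M₂ = 65, y₂ ≡ 11 mod 17. M₃ = 221, y₃ ≡ 1 mod 5. r = 1×85×2 + 14×65×11 + 1×221×1 ≡ 456 mod 1105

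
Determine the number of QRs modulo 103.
The squaring map on Z_103* is 2-to-1, so there are (102)/2 = 51 QRs.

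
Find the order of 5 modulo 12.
Powers of 5 mod 12: 5^1≡5, 5^2≡1. So the order of 5 is 2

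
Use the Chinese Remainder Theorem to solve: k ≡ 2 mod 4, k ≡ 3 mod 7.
M = 4 × 7 = 28. M₁ = 7, y₁ ≡ 3 mod 4. M₂ = 4, y₂ ≡ 2 mod 7. k = 2×7×3 + 3×4×2 ≡ 10 mod 28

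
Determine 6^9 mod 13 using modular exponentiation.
By repeated squaring mod 13: 6^{1}≡6, 6^{2}≡10, 6^{4}≡9, 6^{8}≡3. Then 6^{9} = 6^{8+1} ≡ 3 × 6 ≡ 5 mod 13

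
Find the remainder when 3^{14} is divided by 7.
By Fermat: 3^{6} ≡ 1 mod 7. 14 = 2×6 + 2. So 3^{14} ≡ 3^{2} ≡ 2 mod 7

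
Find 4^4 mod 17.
4^{4} = 256 ≡ 1 mod 17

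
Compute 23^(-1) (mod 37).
Since 37 is prime, by Fermat 23^(-1) ≡ 23^{35} ≡ 29 (mod 37). Verify: 23 × 29 = 667 ≡ 1 (mod 37)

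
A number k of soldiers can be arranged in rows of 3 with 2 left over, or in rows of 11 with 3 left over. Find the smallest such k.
M = 3 × 11 = 33. M₁ = 11, y₁ ≡ 2 (mod 3). M₂ = 3, y₂ ≡ 4 (mod 11). k = 2×11×2 + 3×3×4 ≡ 14 (mod 33)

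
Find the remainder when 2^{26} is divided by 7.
By Fermat: 2^{6} ≡ 1 mod 7. 26 = 4×6 + 2. So 2^{26} ≡ 2^{2} ≡ 4 mod 7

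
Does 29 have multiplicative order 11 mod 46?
Powers of 29 mod 46: 29^1≡29, 29^2≡13, 29^3≡9, 29^4≡31, 29^5≡25, 29^6≡35, 29^7≡3, 29^8≡41, 29^9≡39, 29^10≡27, 29^11≡1. First k with 29^k≡1 is k=11. Yes, ord_46(29) = 11.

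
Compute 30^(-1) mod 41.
Since 41 is prime, by Fermat 30^(-1) ≡ 30^{39} ≡ 26 mod 41. Verify: 30 × 26 = 780 ≡ 1 mod 41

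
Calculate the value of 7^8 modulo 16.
By repeated squaring (mod 16): 7^{1}≡7, 7^{2}≡1, 7^{4}≡1, 7^{8}≡1. So 7^{8} ≡ 1 (mod 16)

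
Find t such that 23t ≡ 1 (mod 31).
Since 31 is prime, by Fermat 23^(-1) ≡ 23^{29} ≡ 27 (mod 31). Verify: 23 × 27 = 621 ≡ 1 (mod 31)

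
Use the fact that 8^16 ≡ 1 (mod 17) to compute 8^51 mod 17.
By Fermat: 8^{16} ≡ 1 (mod 17). 51 = 3×16 + 3. So 8^{51} ≡ 8^{3} ≡ 2 (mod 17)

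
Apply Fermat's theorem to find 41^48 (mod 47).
By Fermat: 41^{46} ≡ 1 (mod 47). So 41^{48} = 41^{46} · 41^{2} ≡ 41^{2} ≡ 36 (mod 47)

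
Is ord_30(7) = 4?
Powers of 7 mod 30: 7^1≡7, 7^2≡19, 7^3≡13, 7^4≡1. First k with 7^k≡1 is k=4. Yes, ord_30(7) = 4.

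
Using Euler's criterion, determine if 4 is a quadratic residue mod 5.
By Euler's criterion: 4^{2} ≡ 1 mod 5. Since this equals 1, 4 is a QR.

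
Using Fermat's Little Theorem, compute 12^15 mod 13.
By Fermat: 12^{12} ≡ 1 mod 13. So 12^{15} = 12^{12} · 12^{3} ≡ 12^{3} ≡ 12 mod 13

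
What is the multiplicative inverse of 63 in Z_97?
Since 97 is prime, by Fermat 63^(-1) ≡ 63^{95} ≡ 77 (mod 97). Verify: 63 × 77 = 4851 ≡ 1 (mod 97)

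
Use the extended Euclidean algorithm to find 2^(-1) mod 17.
Extended GCD: 2(-8) + 17(1) = 1. So 2^(-1) ≡ -8 ≡ 9 mod 17. Verify: 2 × 9 = 18 ≡ 1 mod 17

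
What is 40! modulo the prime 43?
(42)! = (40)! × (41) × (42) ≡ -1 (mod 43). So (40)! ≡ -1 × [(42)(41)]^(-1) ≡ 21 (mod 43)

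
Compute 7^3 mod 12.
7^{3} = 343 ≡ 7 mod 12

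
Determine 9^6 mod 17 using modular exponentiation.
By repeated squaring mod 17: 9^{1}≡9, 9^{2}≡13, 9^{4}≡16. Then 9^{6} = 9^{4+2} ≡ 16 × 13 ≡ 4 mod 17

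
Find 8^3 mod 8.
8^{3} = 512 ≡ 0 mod 8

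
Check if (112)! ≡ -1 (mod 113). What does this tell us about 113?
(112)! mod 113 = 112. Since this equals -1 (mod 113), Wilson confirms 113 is prime.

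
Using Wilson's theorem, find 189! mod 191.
(190)! = (189)! × (190) ≡ -1 mod 191. So (189)! ≡ -1 × (190)^(-1) ≡ (-1)×(-1) = 1 mod 191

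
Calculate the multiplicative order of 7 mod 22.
Powers of 7 mod 22: 7^1≡7, 7^2≡5, 7^3≡13, 7^4≡3, 7^5≡21, 7^6≡15, 7^7≡17, 7^8≡9, 7^9≡19, 7^10≡1. ord_22(7) = 10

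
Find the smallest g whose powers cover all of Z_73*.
g = 5. For each prime q|72: 5^{36}≡72, 5^{24}≡8, none ≡ 1, so ord_73(5) = 72 and 5 is a primitive root.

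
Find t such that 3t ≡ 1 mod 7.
Since 7 is prime, by Fermat 3^(-1) ≡ 3^{5} ≡ 5 mod 7. Verify: 3 × 5 = 15 ≡ 1 mod 7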